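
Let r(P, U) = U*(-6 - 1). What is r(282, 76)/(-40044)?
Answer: 133/10011 ≈ 0.013285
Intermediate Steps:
r(P, U) = -7*U (r(P, U) = U*(-7) = -7*U)
r(282, 76)/(-40044) = -7*76/(-40044) = -532*(-1/40044) = 133/10011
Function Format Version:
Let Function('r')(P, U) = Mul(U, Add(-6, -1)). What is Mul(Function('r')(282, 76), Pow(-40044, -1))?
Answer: Rational(133, 10011) ≈ 0.013285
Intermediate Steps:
Function('r')(P, U) = Mul(-7, U) (Function('r')(P, U) = Mul(U, -7) = Mul(-7, U))
Mul(Function('r')(282, 76), Pow(-40044, -1)) = Mul(Mul(-7, 76), Pow(-40044, -1)) = Mul(-532, Rational(-1, 40044)) = Rational(133, 10011)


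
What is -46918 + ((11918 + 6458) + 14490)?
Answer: -14052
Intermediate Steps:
-46918 + ((11918 + 6458) + 14490) = -46918 + (18376 + 14490) = -46918 + 32866 = -14052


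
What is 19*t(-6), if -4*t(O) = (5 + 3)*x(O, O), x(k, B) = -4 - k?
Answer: -76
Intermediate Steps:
t(O) = 8 + 2*O (t(O) = -(5 + 3)*(-4 - O)/4 = -2*(-4 - O) = -(-32 - 8*O)/4 = 8 + 2*O)
19*t(-6) = 19*(8 + 2*(-6)) = 19*(8 - 12) = 19*(-4) = -76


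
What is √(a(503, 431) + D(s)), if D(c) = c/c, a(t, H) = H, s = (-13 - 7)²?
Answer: 12*√3 ≈ 20.785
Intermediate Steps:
s = 400 (s = (-20)² = 400)
D(c) = 1
√(a(503, 431) + D(s)) = √(431 + 1) = √432 = 12*√3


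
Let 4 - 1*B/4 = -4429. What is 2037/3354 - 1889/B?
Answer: 381851/762476 ≈ 0.50080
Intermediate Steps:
B = 17732 (B = 16 - 4*(-4429) = 16 + 17716 = 17732)
2037/3354 - 1889/B = 2037/3354 - 1889/17732 = 2037*(1/3354) - 1889*1/17732 = 679/1118 - 1889/17732 = 381851/762476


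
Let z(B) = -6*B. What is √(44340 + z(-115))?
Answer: √45030 ≈ 212.20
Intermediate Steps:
√(44340 + z(-115)) = √(44340 - 6*(-115)) = √(44340 + 690) = √45030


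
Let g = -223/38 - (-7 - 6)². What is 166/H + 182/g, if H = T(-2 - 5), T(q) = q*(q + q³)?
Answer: -1584113/1628025 ≈ -0.97303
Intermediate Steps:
H = 2450 (H = (-2 - 5)² + (-2 - 5)⁴ = (-7)² + (-7)⁴ = 49 + 2401 = 2450)
g = -6645/38 (g = -223*1/38 - 1*(-13)² = -223/38 - 1*169 = -223/38 - 169 = -6645/38 ≈ -174.87)
166/H + 182/g = 166/2450 + 182/(-6645/38) = 166*(1/2450) + 182*(-38/6645) = 83/1225 - 6916/6645 = -1584113/1628025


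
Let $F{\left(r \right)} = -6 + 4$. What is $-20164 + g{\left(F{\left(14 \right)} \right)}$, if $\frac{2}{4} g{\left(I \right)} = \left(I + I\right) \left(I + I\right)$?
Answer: $-20132$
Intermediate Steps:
$F{\left(r \right)} = -2$
$g{\left(I \right)} = 8 I^{2}$ ($g{\left(I \right)} = 2 \left(I + I\right) \left(I + I\right) = 2 \cdot 2 I 2 I = 2 \cdot 4 I^{2} = 8 I^{2}$)
$-20164 + g{\left(F{\left(14 \right)} \right)} = -20164 + 8 \left(-2\right)^{2} = -20164 + 8 \cdot 4 = -20164 + 32 = -20132$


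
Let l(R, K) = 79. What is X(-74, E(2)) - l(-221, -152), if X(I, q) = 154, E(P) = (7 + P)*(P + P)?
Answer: 75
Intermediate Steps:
E(P) = 2*P*(7 + P) (E(P) = (7 + P)*(2*P) = 2*P*(7 + P))
X(-74, E(2)) - l(-221, -152) = 154 - 1*79 = 154 - 79 = 75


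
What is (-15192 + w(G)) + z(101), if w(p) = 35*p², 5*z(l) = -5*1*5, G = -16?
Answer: -6237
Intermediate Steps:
z(l) = -5 (z(l) = (-5*1*5)/5 = (-5*5)/5 = (⅕)*(-25) = -5)
(-15192 + w(G)) + z(101) = (-15192 + 35*(-16)²) - 5 = (-15192 + 35*256) - 5 = (-15192 + 8960) - 5 = -6232 - 5 = -6237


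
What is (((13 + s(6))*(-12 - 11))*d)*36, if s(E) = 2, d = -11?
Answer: 136620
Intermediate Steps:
(((13 + s(6))*(-12 - 11))*d)*36 = (((13 + 2)*(-12 - 11))*(-11))*36 = ((15*(-23))*(-11))*36 = -345*(-11)*36 = 3795*36 = 136620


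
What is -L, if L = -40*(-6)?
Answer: -240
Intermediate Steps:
L = 240
-L = -1*240 = -240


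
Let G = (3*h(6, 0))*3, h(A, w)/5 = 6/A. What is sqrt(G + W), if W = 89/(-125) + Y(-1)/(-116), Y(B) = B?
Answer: sqrt(93133645)/1450 ≈ 6.6556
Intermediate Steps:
h(A, w) = 30/A (h(A, w) = 5*(6/A) = 30/A)
G = 45 (G = (3*(30/6))*3 = (3*(30*(1/6)))*3 = (3*5)*3 = 15*3 = 45)
W = -10199/14500 (W = 89/(-125) - 1/(-116) = 89*(-1/125) - 1*(-1/116) = -89/125 + 1/116 = -10199/14500 ≈ -0.70338)
sqrt(G + W) = sqrt(45 - 10199/14500) = sqrt(642301/14500) = sqrt(93133645)/1450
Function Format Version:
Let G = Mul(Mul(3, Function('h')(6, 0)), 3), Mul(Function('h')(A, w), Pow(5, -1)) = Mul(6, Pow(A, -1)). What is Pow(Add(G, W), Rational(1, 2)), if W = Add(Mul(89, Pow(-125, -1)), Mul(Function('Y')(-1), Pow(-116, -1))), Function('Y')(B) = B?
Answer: Mul(Rational(1, 1450), Pow(93133645, Rational(1, 2))) ≈ 6.6556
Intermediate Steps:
Function('h')(A, w) = Mul(30, Pow(A, -1)) (Function('h')(A, w) = Mul(5, Mul(6, Pow(A, -1))) = Mul(30, Pow(A, -1)))
G = 45 (G = Mul(Mul(3, Mul(30, Pow(6, -1))), 3) = Mul(Mul(3, Mul(30, Rational(1, 6))), 3) = Mul(Mul(3, 5), 3) = Mul(15, 3) = 45)
W = Rational(-10199, 14500) (W = Add(Mul(89, Pow(-125, -1)), Mul(-1, Pow(-116, -1))) = Add(Mul(89, Rational(-1, 125)), Mul(-1, Rational(-1, 116))) = Add(Rational(-89, 125), Rational(1, 116)) = Rational(-10199, 14500) ≈ -0.70338)
Pow(Add(G, W), Rational(1, 2)) = Pow(Add(45, Rational(-10199, 14500)), Rational(1, 2)) = Pow(Rational(642301, 14500), Rational(1, 2)) = Mul(Rational(1, 1450), Pow(93133645, Rational(1, 2)))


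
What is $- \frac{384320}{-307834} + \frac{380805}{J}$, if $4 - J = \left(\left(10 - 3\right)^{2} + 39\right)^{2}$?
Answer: $- \frac{3808336319}{79421172} \approx -47.951$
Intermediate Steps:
$J = -7740$ ($J = 4 - \left(\left(10 - 3\right)^{2} + 39\right)^{2} = 4 - \left(7^{2} + 39\right)^{2} = 4 - \left(49 + 39\right)^{2} = 4 - 88^{2} = 4 - 7744 = -7740$)
$- \frac{384320}{-307834} + \frac{380805}{J} = - \frac{384320}{-307834} + \frac{380805}{-7740} = \left(-384320\right) \left(- \frac{1}{307834}\right) + 380805 \left(- \frac{1}{7740}\right) = \frac{192160}{153917} - \frac{25387}{516} = - \frac{3808336319}{79421172}$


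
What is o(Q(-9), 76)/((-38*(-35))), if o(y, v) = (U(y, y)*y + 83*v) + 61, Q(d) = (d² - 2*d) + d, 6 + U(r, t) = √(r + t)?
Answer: 5829/1330 + 54*√5/133 ≈ 5.2906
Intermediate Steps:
U(r, t) = -6 + √(r + t)
Q(d) = d² - d
o(y, v) = 61 + 83*v + y*(-6 + √2*√y) (o(y, v) = ((-6 + √(y + y))*y + 83*v) + 61 = ((-6 + √(2*y))*y + 83*v) + 61 = ((-6 + √2*√y)*y + 83*v) + 61 = (y*(-6 + √2*√y) + 83*v) + 61 = (83*v + y*(-6 + √2*√y)) + 61 = 61 + 83*v + y*(-6 + √2*√y))
o(Q(-9), 76)/((-38*(-35))) = (61 + 83*76 + (-9*(-1 - 9))*(-6 + √2*√(-9*(-1 - 9))))/((-38*(-35))) = (61 + 6308 + (-9*(-10))*(-6 + √2*√(-9*(-10))))/1330 = (61 + 6308 + 90*(-6 + √2*√90))*(1/1330) = (61 + 6308 + 90*(-6 + √2*(3*√10)))*(1/1330) = (61 + 6308 + 90*(-6 + 6*√5))*(1/1330) = (61 + 6308 + (-540 + 540*√5))*(1/1330) = (5829 + 540*√5)*(1/1330) = 5829/1330 + 54*√5/133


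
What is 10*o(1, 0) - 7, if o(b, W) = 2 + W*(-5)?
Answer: 13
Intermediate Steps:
o(b, W) = 2 - 5*W
10*o(1, 0) - 7 = 10*(2 - 5*0) - 7 = 10*(2 + 0) - 7 = 10*2 - 7 = 20 - 7 = 13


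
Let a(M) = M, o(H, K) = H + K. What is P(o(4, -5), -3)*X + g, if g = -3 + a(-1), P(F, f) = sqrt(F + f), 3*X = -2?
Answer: -4 - 4*I/3 ≈ -4.0 - 1.3333*I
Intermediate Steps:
X = -2/3 (X = (1/3)*(-2) = -2/3 ≈ -0.66667)
g = -4 (g = -3 - 1 = -4)
P(o(4, -5), -3)*X + g = sqrt((4 - 5) - 3)*(-2/3) - 4 = sqrt(-1 - 3)*(-2/3) - 4 = sqrt(-4)*(-2/3) - 4 = (2*I)*(-2/3) - 4 = -4*I/3 - 4 = -4 - 4*I/3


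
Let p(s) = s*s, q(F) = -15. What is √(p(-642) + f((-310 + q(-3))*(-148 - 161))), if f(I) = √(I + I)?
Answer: √(412164 + 5*√8034) ≈ 642.35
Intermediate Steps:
p(s) = s²
f(I) = √2*√I (f(I) = √(2*I) = √2*√I)
√(p(-642) + f((-310 + q(-3))*(-148 - 161))) = √((-642)² + √2*√((-310 - 15)*(-148 - 161))) = √(412164 + √2*√(-325*(-309))) = √(412164 + √2*√100425) = √(412164 + √2*(5*√4017)) = √(412164 + 5*√8034)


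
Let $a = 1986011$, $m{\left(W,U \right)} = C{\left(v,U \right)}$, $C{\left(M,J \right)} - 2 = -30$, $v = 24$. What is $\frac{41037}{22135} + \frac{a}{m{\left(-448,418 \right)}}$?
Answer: $- \frac{43959204449}{619780} \approx -70927.0$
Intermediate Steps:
$C{\left(M,J \right)} = -28$ ($C{\left(M,J \right)} = 2 - 30 = -28$)
$m{\left(W,U \right)} = -28$
$\frac{41037}{22135} + \frac{a}{m{\left(-448,418 \right)}} = \frac{41037}{22135} + \frac{1986011}{-28} = 41037 \cdot \frac{1}{22135} + 1986011 \left(- \frac{1}{28}\right) = \frac{41037}{22135} - \frac{1986011}{28} = - \frac{43959204449}{619780}$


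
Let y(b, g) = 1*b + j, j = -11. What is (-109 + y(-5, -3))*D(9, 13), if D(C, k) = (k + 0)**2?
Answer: -21125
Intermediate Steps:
D(C, k) = k**2
y(b, g) = -11 + b (y(b, g) = 1*b - 11 = b - 11 = -11 + b)
(-109 + y(-5, -3))*D(9, 13) = (-109 + (-11 - 5))*13**2 = (-109 - 16)*169 = -125*169 = -21125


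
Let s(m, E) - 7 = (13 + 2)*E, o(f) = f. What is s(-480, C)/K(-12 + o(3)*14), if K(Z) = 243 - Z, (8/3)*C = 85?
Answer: 3881/1704 ≈ 2.2776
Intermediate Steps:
C = 255/8 (C = (3/8)*85 = 255/8 ≈ 31.875)
s(m, E) = 7 + 15*E (s(m, E) = 7 + (13 + 2)*E = 7 + 15*E)
s(-480, C)/K(-12 + o(3)*14) = (7 + 15*(255/8))/(243 - (-12 + 3*14)) = (7 + 3825/8)/(243 - (-12 + 42)) = 3881/(8*(243 - 1*30)) = 3881/(8*(243 - 30)) = (3881/8)/213 = (3881/8)*(1/213) = 3881/1704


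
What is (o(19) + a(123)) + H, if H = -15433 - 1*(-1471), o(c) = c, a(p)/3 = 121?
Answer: -13580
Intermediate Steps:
a(p) = 363 (a(p) = 3*121 = 363)
H = -13962 (H = -15433 + 1471 = -13962)
(o(19) + a(123)) + H = (19 + 363) - 13962 = 382 - 13962 = -13580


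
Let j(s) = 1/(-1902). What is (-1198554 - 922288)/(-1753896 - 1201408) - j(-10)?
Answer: 1009199197/1405247052 ≈ 0.71816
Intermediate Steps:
j(s) = -1/1902
(-1198554 - 922288)/(-1753896 - 1201408) - j(-10) = (-1198554 - 922288)/(-1753896 - 1201408) - 1*(-1/1902) = -2120842/(-2955304) + 1/1902 = -2120842*(-1/2955304) + 1/1902 = 1060421/1477652 + 1/1902 = 1009199197/1405247052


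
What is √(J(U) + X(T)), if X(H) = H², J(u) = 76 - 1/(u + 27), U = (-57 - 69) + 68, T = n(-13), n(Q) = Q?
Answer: 6*√6541/31 ≈ 15.654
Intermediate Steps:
T = -13
U = -58 (U = -126 + 68 = -58)
J(u) = 76 - 1/(27 + u)
√(J(U) + X(T)) = √((2051 + 76*(-58))/(27 - 58) + (-13)²) = √((2051 - 4408)/(-31) + 169) = √(-1/31*(-2357) + 169) = √(2357/31 + 169) = √(7596/31) = 6*√6541/31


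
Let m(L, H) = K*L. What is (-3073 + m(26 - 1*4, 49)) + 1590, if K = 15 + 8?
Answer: -977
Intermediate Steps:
K = 23
m(L, H) = 23*L
(-3073 + m(26 - 1*4, 49)) + 1590 = (-3073 + 23*(26 - 1*4)) + 1590 = (-3073 + 23*(26 - 4)) + 1590 = (-3073 + 23*22) + 1590 = (-3073 + 506) + 1590 = -2567 + 1590 = -977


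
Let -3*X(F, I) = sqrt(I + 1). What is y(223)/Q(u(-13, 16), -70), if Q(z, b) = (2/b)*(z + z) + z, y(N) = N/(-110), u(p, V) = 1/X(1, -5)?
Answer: 1561*I/1089 ≈ 1.4334*I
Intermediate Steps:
X(F, I) = -sqrt(1 + I)/3 (X(F, I) = -sqrt(I + 1)/3 = -sqrt(1 + I)/3)
u(p, V) = 3*I/2 (u(p, V) = 1/(-sqrt(1 - 5)/3) = 1/(-2*I/3) = 3*I/2)
y(N) = -N/110 (y(N) = N*(-1/110) = -N/110)
Q(z, b) = z + 4*z/b (Q(z, b) = (2/b)*(2*z) + z = 4*z/b + z = z + 4*z/b)
y(223)/Q(u(-13, 16), -70) = (-1/110*223)/(((3*I/2)*(4 - 70)/(-70))) = -223*(-70*I/99)/110 = -(-1561)*I/1089 = 1561*I/1089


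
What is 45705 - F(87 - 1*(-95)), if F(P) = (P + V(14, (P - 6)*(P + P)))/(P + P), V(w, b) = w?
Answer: 594158/13 ≈ 45704.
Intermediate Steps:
F(P) = (14 + P)/(2*P) (F(P) = (P + 14)/(P + P) = (14 + P)/((2*P)) = (14 + P)*(1/(2*P)) = (14 + P)/(2*P))
45705 - F(87 - 1*(-95)) = 45705 - (14 + (87 - 1*(-95)))/(2*(87 - 1*(-95))) = 45705 - (14 + (87 + 95))/(2*(87 + 95)) = 45705 - (14 + 182)/(2*182) = 45705 - 196/(2*182) = 45705 - 1*7/13 = 45705 - 7/13 = 594158/13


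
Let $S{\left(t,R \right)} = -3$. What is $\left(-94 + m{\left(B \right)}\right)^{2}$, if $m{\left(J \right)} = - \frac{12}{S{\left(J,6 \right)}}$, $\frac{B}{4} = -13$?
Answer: $8100$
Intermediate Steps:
$B = -52$ ($B = 4 \left(-13\right) = -52$)
$m{\left(J \right)} = 4$ ($m{\left(J \right)} = - \frac{12}{-3} = \left(-12\right) \left(- \frac{1}{3}\right) = 4$)
$\left(-94 + m{\left(B \right)}\right)^{2} = \left(-94 + 4\right)^{2} = \left(-90\right)^{2} = 8100$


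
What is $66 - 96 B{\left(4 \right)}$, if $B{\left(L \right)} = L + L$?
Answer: $-702$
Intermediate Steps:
$B{\left(L \right)} = 2 L$
$66 - 96 B{\left(4 \right)} = 66 - 96 \cdot 2 \cdot 4 = 66 - 768 = -702$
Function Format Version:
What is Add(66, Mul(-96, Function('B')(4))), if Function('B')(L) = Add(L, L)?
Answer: -702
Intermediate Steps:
Function('B')(L) = Mul(2, L)
Add(66, Mul(-96, Function('B')(4))) = Add(66, Mul(-96, Mul(2, 4))) = Add(66, Mul(-96, 8)) = Add(66, -768) = -702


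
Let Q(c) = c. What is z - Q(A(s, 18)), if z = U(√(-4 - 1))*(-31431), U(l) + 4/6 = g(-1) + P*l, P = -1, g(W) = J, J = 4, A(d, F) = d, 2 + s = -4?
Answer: -104764 + 31431*I*√5 ≈ -1.0476e+5 + 70282.0*I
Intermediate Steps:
s = -6 (s = -2 - 4 = -6)
g(W) = 4
U(l) = 10/3 - l (U(l) = -⅔ + (4 - l) = 10/3 - l)
z = -104770 + 31431*I*√5 (z = (10/3 - √(-4 - 1))*(-31431) = (10/3 - √(-5))*(-31431) = (10/3 - I*√5)*(-31431) = -104770 + 31431*I*√5 ≈ -1.0477e+5 + 70282.0*I)
z - Q(A(s, 18)) = (-104770 + 31431*I*√5) - 1*(-6) = (-104770 + 31431*I*√5) + 6 = -104764 + 31431*I*√5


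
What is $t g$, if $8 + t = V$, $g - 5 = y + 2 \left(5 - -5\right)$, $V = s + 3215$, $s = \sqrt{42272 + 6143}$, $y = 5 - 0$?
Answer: $96210 + 30 \sqrt{48415} \approx 1.0281 \cdot 10^{5}$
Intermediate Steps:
$y = 5$ ($y = 5 + 0 = 5$)
$s = \sqrt{48415} \approx 220.03$
$V = 3215 + \sqrt{48415}$ ($V = \sqrt{48415} + 3215 = 3215 + \sqrt{48415} \approx 3435.0$)
$g = 30$ ($g = 5 + \left(5 + 2 \left(5 - -5\right)\right) = 5 + \left(5 + 2 \left(5 + 5\right)\right) = 5 + \left(5 + 2 \cdot 10\right) = 5 + \left(5 + 20\right) = 5 + 25 = 30$)
$t = 3207 + \sqrt{48415}$ ($t = -8 + \left(3215 + \sqrt{48415}\right) = 3207 + \sqrt{48415} \approx 3427.0$)
$t g = \left(3207 + \sqrt{48415}\right) 30 = 96210 + 30 \sqrt{48415}$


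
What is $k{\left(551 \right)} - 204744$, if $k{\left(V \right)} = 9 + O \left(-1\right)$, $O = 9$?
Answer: $-204744$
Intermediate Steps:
$k{\left(V \right)} = 0$ ($k{\left(V \right)} = 9 + 9 \left(-1\right) = 9 - 9 = 0$)
$k{\left(551 \right)} - 204744 = 0 - 204744 = -204744$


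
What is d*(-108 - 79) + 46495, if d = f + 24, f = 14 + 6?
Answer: 38267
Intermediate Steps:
f = 20
d = 44 (d = 20 + 24 = 44)
d*(-108 - 79) + 46495 = 44*(-108 - 79) + 46495 = 44*(-187) + 46495 = -8228 + 46495 = 38267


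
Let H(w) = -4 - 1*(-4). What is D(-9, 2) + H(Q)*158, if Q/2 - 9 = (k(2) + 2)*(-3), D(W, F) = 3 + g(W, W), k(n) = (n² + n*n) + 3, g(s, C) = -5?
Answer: -2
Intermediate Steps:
k(n) = 3 + 2*n² (k(n) = (n² + n²) + 3 = 2*n² + 3 = 3 + 2*n²)
D(W, F) = -2 (D(W, F) = 3 - 5 = -2)
Q = -60 (Q = 18 + 2*(((3 + 2*2²) + 2)*(-3)) = 18 + 2*(((3 + 2*4) + 2)*(-3)) = 18 + 2*(((3 + 8) + 2)*(-3)) = 18 + 2*((11 + 2)*(-3)) = 18 + 2*(13*(-3)) = 18 + 2*(-39) = 18 - 78 = -60)
H(w) = 0 (H(w) = -4 + 4 = 0)
D(-9, 2) + H(Q)*158 = -2 + 0*158 = -2 + 0 = -2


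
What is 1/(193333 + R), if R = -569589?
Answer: -1/376256 ≈ -2.6578e-6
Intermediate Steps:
1/(193333 + R) = 1/(193333 - 569589) = 1/(-376256) = -1/376256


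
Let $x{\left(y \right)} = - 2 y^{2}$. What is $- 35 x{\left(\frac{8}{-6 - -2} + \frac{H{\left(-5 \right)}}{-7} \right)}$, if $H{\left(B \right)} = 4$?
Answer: $\frac{3240}{7} \approx 462.86$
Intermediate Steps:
$- 35 x{\left(\frac{8}{-6 - -2} + \frac{H{\left(-5 \right)}}{-7} \right)} = - 35 \left(- 2 \left(\frac{8}{-6 - -2} + \frac{4}{-7}\right)^{2}\right) = - 35 \left(- 2 \left(\frac{8}{-6 + 2} + 4 \left(- \frac{1}{7}\right)\right)^{2}\right) = - 35 \left(- 2 \left(\frac{8}{-4} - \frac{4}{7}\right)^{2}\right) = - 35 \left(- 2 \left(8 \left(- \frac{1}{4}\right) - \frac{4}{7}\right)^{2}\right) = - 35 \left(- 2 \left(-2 - \frac{4}{7}\right)^{2}\right) = - 35 \left(- 2 \left(- \frac{18}{7}\right)^{2}\right) = - 35 \left(\left(-2\right) \frac{324}{49}\right) = \left(-35\right) \left(- \frac{648}{49}\right) = \frac{3240}{7}$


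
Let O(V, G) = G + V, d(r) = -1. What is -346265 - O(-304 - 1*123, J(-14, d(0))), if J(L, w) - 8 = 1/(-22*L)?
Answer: -106520569/308 ≈ -3.4585e+5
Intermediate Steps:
J(L, w) = 8 - 1/(22*L) (J(L, w) = 8 + 1/(-22*L) = 8 - 1/(22*L))
-346265 - O(-304 - 1*123, J(-14, d(0))) = -346265 - ((8 - 1/22/(-14)) + (-304 - 1*123)) = -346265 - ((8 - 1/22*(-1/14)) + (-304 - 123)) = -346265 - ((8 + 1/308) - 427) = -346265 - (2465/308 - 427) = -346265 - 1*(-129051/308) = -346265 + 129051/308 = -106520569/308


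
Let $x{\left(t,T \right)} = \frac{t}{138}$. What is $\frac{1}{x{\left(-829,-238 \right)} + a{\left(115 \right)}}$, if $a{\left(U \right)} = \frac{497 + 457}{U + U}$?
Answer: $- \frac{690}{1283} \approx -0.5378$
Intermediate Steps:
$x{\left(t,T \right)} = \frac{t}{138}$ ($x{\left(t,T \right)} = t \frac{1}{138} = \frac{t}{138}$)
$a{\left(U \right)} = \frac{477}{U}$ ($a{\left(U \right)} = \frac{954}{2 U} = 954 \frac{1}{2 U} = \frac{477}{U}$)
$\frac{1}{x{\left(-829,-238 \right)} + a{\left(115 \right)}} = \frac{1}{\frac{1}{138} \left(-829\right) + \frac{477}{115}} = \frac{1}{- \frac{829}{138} + 477 \cdot \frac{1}{115}} = \frac{1}{- \frac{829}{138} + \frac{477}{115}} = \frac{1}{- \frac{1283}{690}} = - \frac{690}{1283}$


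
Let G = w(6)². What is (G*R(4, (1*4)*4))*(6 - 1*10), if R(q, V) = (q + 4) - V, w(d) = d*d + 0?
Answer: 41472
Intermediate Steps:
w(d) = d² (w(d) = d² + 0 = d²)
R(q, V) = 4 + q - V (R(q, V) = (4 + q) - V = 4 + q - V)
G = 1296 (G = (6²)² = 36² = 1296)
(G*R(4, (1*4)*4))*(6 - 1*10) = (1296*(4 + 4 - 1*4*4))*(6 - 1*10) = (1296*(4 + 4 - 4*4))*(6 - 10) = (1296*(4 + 4 - 1*16))*(-4) = (1296*(4 + 4 - 16))*(-4) = (1296*(-8))*(-4) = -10368*(-4) = 41472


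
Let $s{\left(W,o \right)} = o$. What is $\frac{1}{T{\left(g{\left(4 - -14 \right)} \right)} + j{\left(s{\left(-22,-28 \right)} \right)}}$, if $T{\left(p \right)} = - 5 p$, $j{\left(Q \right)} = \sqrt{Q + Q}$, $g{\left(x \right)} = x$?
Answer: $- \frac{45}{4078} - \frac{i \sqrt{14}}{4078} \approx -0.011035 - 0.00091752 i$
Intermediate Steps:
$j{\left(Q \right)} = \sqrt{2} \sqrt{Q}$ ($j{\left(Q \right)} = \sqrt{2 Q} = \sqrt{2} \sqrt{Q}$)
$\frac{1}{T{\left(g{\left(4 - -14 \right)} \right)} + j{\left(s{\left(-22,-28 \right)} \right)}} = \frac{1}{- 5 \left(4 - -14\right) + \sqrt{2} \sqrt{-28}} = \frac{1}{- 5 \left(4 + 14\right) + \sqrt{2} \cdot 2 i \sqrt{7}} = \frac{1}{\left(-5\right) 18 + 2 i \sqrt{14}} = \frac{1}{-90 + 2 i \sqrt{14}}$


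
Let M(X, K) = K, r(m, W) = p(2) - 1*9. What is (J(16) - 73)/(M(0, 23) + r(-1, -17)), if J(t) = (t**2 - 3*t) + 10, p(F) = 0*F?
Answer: 145/14 ≈ 10.357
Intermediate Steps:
p(F) = 0
r(m, W) = -9 (r(m, W) = 0 - 1*9 = 0 - 9 = -9)
J(t) = 10 + t**2 - 3*t
(J(16) - 73)/(M(0, 23) + r(-1, -17)) = ((10 + 16**2 - 3*16) - 73)/(23 - 9) = ((10 + 256 - 48) - 73)/14 = (218 - 73)*(1/14) = 145*(1/14) = 145/14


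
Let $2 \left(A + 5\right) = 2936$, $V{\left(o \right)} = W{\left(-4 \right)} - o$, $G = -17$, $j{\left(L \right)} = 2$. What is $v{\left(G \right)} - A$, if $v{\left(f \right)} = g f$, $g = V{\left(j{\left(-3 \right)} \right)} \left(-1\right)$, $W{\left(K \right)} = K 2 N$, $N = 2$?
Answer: $-1769$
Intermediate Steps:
$W{\left(K \right)} = 4 K$ ($W{\left(K \right)} = K 2 \cdot 2 = 2 K 2 = 4 K$)
$V{\left(o \right)} = -16 - o$ ($V{\left(o \right)} = 4 \left(-4\right) - o = -16 - o$)
$g = 18$ ($g = \left(-16 - 2\right) \left(-1\right) = \left(-18\right) \left(-1\right) = 18$)
$A = 1463$ ($A = -5 + \frac{1}{2} \cdot 2936 = -5 + 1468 = 1463$)
$v{\left(f \right)} = 18 f$
$v{\left(G \right)} - A = 18 \left(-17\right) - 1463 = -306 - 1463 = -1769$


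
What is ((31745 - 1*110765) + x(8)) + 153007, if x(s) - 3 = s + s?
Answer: 74006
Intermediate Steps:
x(s) = 3 + 2*s (x(s) = 3 + (s + s) = 3 + 2*s)
((31745 - 1*110765) + x(8)) + 153007 = ((31745 - 1*110765) + (3 + 2*8)) + 153007 = ((31745 - 110765) + (3 + 16)) + 153007 = (-79020 + 19) + 153007 = -79001 + 153007 = 74006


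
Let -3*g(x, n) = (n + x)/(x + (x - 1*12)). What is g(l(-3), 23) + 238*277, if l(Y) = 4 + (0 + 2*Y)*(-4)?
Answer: 2900727/44 ≈ 65926.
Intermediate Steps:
l(Y) = 4 - 8*Y (l(Y) = 4 + (2*Y)*(-4) = 4 - 8*Y)
g(x, n) = -(n + x)/(3*(-12 + 2*x)) (g(x, n) = -(n + x)/(3*(x + (x - 1*12))) = -(n + x)/(3*(x + (x - 12))) = -(n + x)/(3*(x + (-12 + x))) = -(n + x)/(3*(-12 + 2*x)))
g(l(-3), 23) + 238*277 = (-1*23 - (4 - 8*(-3)))/(6*(-6 + (4 - 8*(-3)))) + 238*277 = (-23 - (4 + 24))/(6*(-6 + (4 + 24))) + 65926 = (-23 - 1*28)/(6*(-6 + 28)) + 65926 = (⅙)*(-23 - 28)/22 + 65926 = (⅙)*(1/22)*(-51) + 65926 = -17/44 + 65926 = 2900727/44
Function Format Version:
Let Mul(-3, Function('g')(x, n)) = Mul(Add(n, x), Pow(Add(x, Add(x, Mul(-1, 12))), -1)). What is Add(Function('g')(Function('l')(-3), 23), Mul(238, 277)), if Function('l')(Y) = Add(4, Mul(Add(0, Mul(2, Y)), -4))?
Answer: Rational(2900727, 44) ≈ 65926.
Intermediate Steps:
Function('l')(Y) = Add(4, Mul(-8, Y)) (Function('l')(Y) = Add(4, Mul(Mul(2, Y), -4)) = Add(4, Mul(-8, Y)))
Function('g')(x, n) = Mul(Rational(-1, 3), Pow(Add(-12, Mul(2, x)), -1), Add(n, x)) (Function('g')(x, n) = Mul(Rational(-1, 3), Mul(Add(n, x), Pow(Add(x, Add(x, Mul(-1, 12))), -1))) = Mul(Rational(-1, 3), Mul(Add(n, x), Pow(Add(x, Add(x, -12)), -1))) = Mul(Rational(-1, 3), Mul(Add(n, x), Pow(Add(x, Add(-12, x)), -1))) = Mul(Rational(-1, 3), Mul(Add(n, x), Pow(Add(-12, Mul(2, x)), -1))) = Mul(Rational(-1, 3), Mul(Pow(Add(-12, Mul(2, x)), -1), Add(n, x))) = Mul(Rational(-1, 3), Pow(Add(-12, Mul(2, x)), -1), Add(n, x)))
Add(Function('g')(Function('l')(-3), 23), Mul(238, 277)) = Add(Mul(Rational(1, 6), Pow(Add(-6, Add(4, Mul(-8, -3))), -1), Add(Mul(-1, 23), Mul(-1, Add(4, Mul(-8, -3))))), Mul(238, 277)) = Add(Mul(Rational(1, 6), Pow(Add(-6, Add(4, 24)), -1), Add(-23, Mul(-1, Add(4, 24)))), 65926) = Add(Mul(Rational(1, 6), Pow(Add(-6, 28), -1), Add(-23, Mul(-1, 28))), 65926) = Add(Mul(Rational(1, 6), Pow(22, -1), Add(-23, -28)), 65926) = Add(Mul(Rational(1, 6), Rational(1, 22), -51), 65926) = Add(Rational(-17, 44), 65926) = Rational(2900727, 44)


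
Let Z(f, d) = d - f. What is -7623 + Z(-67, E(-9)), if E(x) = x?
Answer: -7565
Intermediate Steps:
-7623 + Z(-67, E(-9)) = -7623 + (-9 - 1*(-67)) = -7623 + (-9 + 67) = -7623 + 58 = -7565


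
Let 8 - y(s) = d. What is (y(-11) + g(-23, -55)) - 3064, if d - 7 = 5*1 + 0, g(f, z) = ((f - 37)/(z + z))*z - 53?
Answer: -3151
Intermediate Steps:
g(f, z) = -143/2 + f/2 (g(f, z) = ((-37 + f)/((2*z)))*z - 53 = ((-37 + f)*(1/(2*z)))*z - 53 = ((-37 + f)/(2*z))*z - 53 = (-37/2 + f/2) - 53 = -143/2 + f/2)
d = 12 (d = 7 + (5*1 + 0) = 7 + (5 + 0) = 7 + 5 = 12)
y(s) = -4 (y(s) = 8 - 1*12 = 8 - 12 = -4)
(y(-11) + g(-23, -55)) - 3064 = (-4 + (-143/2 + (1/2)*(-23))) - 3064 = (-4 + (-143/2 - 23/2)) - 3064 = (-4 - 83) - 3064 = -87 - 3064 = -3151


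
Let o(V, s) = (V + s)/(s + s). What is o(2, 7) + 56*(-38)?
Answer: -29783/14 ≈ -2127.4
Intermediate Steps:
o(V, s) = (V + s)/(2*s) (o(V, s) = (V + s)/((2*s)) = (V + s)*(1/(2*s)) = (V + s)/(2*s))
o(2, 7) + 56*(-38) = (½)*(2 + 7)/7 + 56*(-38) = (½)*(⅐)*9 - 2128 = 9/14 - 2128 = -29783/14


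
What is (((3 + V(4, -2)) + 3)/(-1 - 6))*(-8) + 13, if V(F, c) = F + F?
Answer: 29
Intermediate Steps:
V(F, c) = 2*F
(((3 + V(4, -2)) + 3)/(-1 - 6))*(-8) + 13 = (((3 + 2*4) + 3)/(-1 - 6))*(-8) + 13 = (((3 + 8) + 3)/(-7))*(-8) + 13 = ((11 + 3)*(-⅐))*(-8) + 13 = (14*(-⅐))*(-8) + 13 = -2*(-8) + 13 = 16 + 13 = 29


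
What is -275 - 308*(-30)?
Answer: 8965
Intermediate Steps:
-275 - 308*(-30) = -275 + 9240 = 8965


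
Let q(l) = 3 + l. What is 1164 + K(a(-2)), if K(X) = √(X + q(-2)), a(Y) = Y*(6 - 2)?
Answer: 1164 + I*√7 ≈ 1164.0 + 2.6458*I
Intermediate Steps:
a(Y) = 4*Y (a(Y) = Y*4 = 4*Y)
K(X) = √(1 + X) (K(X) = √(X + (3 - 2)) = √(X + 1) = √(1 + X))
1164 + K(a(-2)) = 1164 + √(1 + 4*(-2)) = 1164 + √(1 - 8) = 1164 + √(-7) = 1164 + I*√7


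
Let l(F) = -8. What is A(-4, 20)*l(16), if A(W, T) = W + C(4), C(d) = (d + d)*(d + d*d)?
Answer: -1248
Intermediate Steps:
C(d) = 2*d*(d + d²) (C(d) = (2*d)*(d + d²) = 2*d*(d + d²))
A(W, T) = 160 + W (A(W, T) = W + 2*4²*(1 + 4) = W + 2*16*5 = W + 160 = 160 + W)
A(-4, 20)*l(16) = (160 - 4)*(-8) = 156*(-8) = -1248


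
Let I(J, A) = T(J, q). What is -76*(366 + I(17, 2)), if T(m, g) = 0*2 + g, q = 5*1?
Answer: -28196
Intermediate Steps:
q = 5
T(m, g) = g (T(m, g) = 0 + g = g)
I(J, A) = 5
-76*(366 + I(17, 2)) = -76*(366 + 5) = -76*371 = -28196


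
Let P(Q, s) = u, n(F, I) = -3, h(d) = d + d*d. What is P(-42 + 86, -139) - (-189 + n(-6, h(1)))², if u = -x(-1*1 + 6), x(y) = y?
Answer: -36869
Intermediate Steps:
h(d) = d + d²
u = -5 (u = -(-1*1 + 6) = -(-1 + 6) = -1*5 = -5)
P(Q, s) = -5
P(-42 + 86, -139) - (-189 + n(-6, h(1)))² = -5 - (-189 - 3)² = -5 - 1*(-192)² = -5 - 1*36864 = -5 - 36864 = -36869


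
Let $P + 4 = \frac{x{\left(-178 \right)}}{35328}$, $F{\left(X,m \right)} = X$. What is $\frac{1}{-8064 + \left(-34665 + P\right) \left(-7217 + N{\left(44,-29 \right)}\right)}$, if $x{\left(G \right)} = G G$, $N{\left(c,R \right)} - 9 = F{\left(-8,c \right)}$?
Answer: $\frac{552}{138086646509} \approx 3.9975 \cdot 10^{-9}$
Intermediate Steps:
$N{\left(c,R \right)} = 1$ ($N{\left(c,R \right)} = 9 - 8 = 1$)
$x{\left(G \right)} = G^{2}$
$P = - \frac{27407}{8832}$ ($P = -4 + \frac{\left(-178\right)^{2}}{35328} = -4 + 31684 \cdot \frac{1}{35328} = -4 + \frac{7921}{8832} = - \frac{27407}{8832} \approx -3.1031$)
$\frac{1}{-8064 + \left(-34665 + P\right) \left(-7217 + N{\left(44,-29 \right)}\right)} = \frac{1}{-8064 + \left(-34665 - \frac{27407}{8832}\right) \left(-7217 + 1\right)} = \frac{1}{-8064 - - \frac{138091097837}{552}} = \frac{1}{-8064 + \frac{138091097837}{552}} = \frac{1}{\frac{138086646509}{552}} = \frac{552}{138086646509}$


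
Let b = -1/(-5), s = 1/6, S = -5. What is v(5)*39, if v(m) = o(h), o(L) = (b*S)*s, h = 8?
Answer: -13/2 ≈ -6.5000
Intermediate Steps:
s = ⅙ ≈ 0.16667
b = ⅕ (b = -1*(-⅕) = ⅕ ≈ 0.20000)
o(L) = -⅙ (o(L) = ((⅕)*(-5))*(⅙) = -1*⅙ = -⅙)
v(m) = -⅙
v(5)*39 = -⅙*39 = -13/2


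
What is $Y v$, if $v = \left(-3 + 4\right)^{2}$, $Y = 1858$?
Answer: $1858$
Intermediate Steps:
$v = 1$ ($v = 1^{2} = 1$)
$Y v = 1858 \cdot 1 = 1858$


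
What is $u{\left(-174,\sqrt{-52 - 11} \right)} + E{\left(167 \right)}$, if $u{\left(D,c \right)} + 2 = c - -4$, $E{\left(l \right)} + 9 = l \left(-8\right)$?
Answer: $-1343 + 3 i \sqrt{7} \approx -1343.0 + 7.9373 i$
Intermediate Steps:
$E{\left(l \right)} = -9 - 8 l$ ($E{\left(l \right)} = -9 + l \left(-8\right) = -9 - 8 l$)
$u{\left(D,c \right)} = 2 + c$ ($u{\left(D,c \right)} = -2 + \left(c - -4\right) = -2 + \left(c + 4\right) = -2 + \left(4 + c\right) = 2 + c$)
$u{\left(-174,\sqrt{-52 - 11} \right)} + E{\left(167 \right)} = \left(2 + \sqrt{-52 - 11}\right) - 1345 = \left(2 + \sqrt{-63}\right) - 1345 = \left(2 + 3 i \sqrt{7}\right) - 1345 = -1343 + 3 i \sqrt{7}$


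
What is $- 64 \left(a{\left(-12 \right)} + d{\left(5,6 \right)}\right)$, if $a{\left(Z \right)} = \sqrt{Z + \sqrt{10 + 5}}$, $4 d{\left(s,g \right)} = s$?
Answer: $-80 - 64 i \sqrt{12 - \sqrt{15}} \approx -80.0 - 182.45 i$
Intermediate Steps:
$d{\left(s,g \right)} = \frac{s}{4}$
$a{\left(Z \right)} = \sqrt{Z + \sqrt{15}}$
$- 64 \left(a{\left(-12 \right)} + d{\left(5,6 \right)}\right) = - 64 \left(\sqrt{-12 + \sqrt{15}} + \frac{1}{4} \cdot 5\right) = - 64 \left(\sqrt{-12 + \sqrt{15}} + \frac{5}{4}\right) = - 64 \left(\frac{5}{4} + \sqrt{-12 + \sqrt{15}}\right) = -80 - 64 \sqrt{-12 + \sqrt{15}}$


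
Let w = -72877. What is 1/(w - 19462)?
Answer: -1/92339 ≈ -1.0830e-5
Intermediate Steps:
1/(w - 19462) = 1/(-72877 - 19462) = 1/(-92339) = -1/92339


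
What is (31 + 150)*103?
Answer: 18643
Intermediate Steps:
(31 + 150)*103 = 181*103 = 18643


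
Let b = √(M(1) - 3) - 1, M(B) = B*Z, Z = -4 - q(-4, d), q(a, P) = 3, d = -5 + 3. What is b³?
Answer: 29 - 7*I*√10 ≈ 29.0 - 22.136*I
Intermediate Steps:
d = -2
Z = -7 (Z = -4 - 1*3 = -4 - 3 = -7)
M(B) = -7*B (M(B) = B*(-7) = -7*B)
b = -1 + I*√10 (b = √(-7*1 - 3) - 1 = √(-7 - 3) - 1 = √(-10) - 1 = I*√10 - 1 = -1 + I*√10 ≈ -1.0 + 3.1623*I)
b³ = (-1 + I*√10)³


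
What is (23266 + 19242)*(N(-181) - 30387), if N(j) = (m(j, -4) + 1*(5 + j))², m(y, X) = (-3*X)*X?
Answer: 841190812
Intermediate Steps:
m(y, X) = -3*X²
N(j) = (-43 + j)² (N(j) = (-3*(-4)² + 1*(5 + j))² = (-3*16 + (5 + j))² = (-48 + (5 + j))² = (-43 + j)²)
(23266 + 19242)*(N(-181) - 30387) = (23266 + 19242)*((-43 - 181)² - 30387) = 42508*((-224)² - 30387) = 42508*(50176 - 30387) = 42508*19789 = 841190812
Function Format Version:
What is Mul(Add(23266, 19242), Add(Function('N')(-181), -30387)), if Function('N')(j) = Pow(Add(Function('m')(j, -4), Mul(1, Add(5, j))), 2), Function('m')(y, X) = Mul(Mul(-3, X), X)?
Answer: 841190812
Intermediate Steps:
Function('m')(y, X) = Mul(-3, Pow(X, 2))
Function('N')(j) = Pow(Add(-43, j), 2) (Function('N')(j) = Pow(Add(Mul(-3, Pow(-4, 2)), Mul(1, Add(5, j))), 2) = Pow(Add(Mul(-3, 16), Add(5, j)), 2) = Pow(Add(-48, Add(5, j)), 2) = Pow(Add(-43, j), 2))
Mul(Add(23266, 19242), Add(Function('N')(-181), -30387)) = Mul(Add(23266, 19242), Add(Pow(Add(-43, -181), 2), -30387)) = Mul(42508, Add(Pow(-224, 2), -30387)) = Mul(42508, Add(50176, -30387)) = Mul(42508, 19789) = 841190812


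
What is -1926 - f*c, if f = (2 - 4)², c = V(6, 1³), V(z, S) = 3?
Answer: -1938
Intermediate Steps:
c = 3
f = 4 (f = (-2)² = 4)
-1926 - f*c = -1926 - 4*3 = -1926 - 1*12 = -1926 - 12 = -1938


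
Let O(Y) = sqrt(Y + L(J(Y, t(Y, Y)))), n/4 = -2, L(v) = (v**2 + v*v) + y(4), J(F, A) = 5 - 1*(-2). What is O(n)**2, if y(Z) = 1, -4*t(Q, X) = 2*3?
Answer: 91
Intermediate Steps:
t(Q, X) = -3/2
J(F, A) = 7 (J(F, A) = 5 + 2 = 7)
L(v) = 1 + 2*v**2 (L(v) = (v**2 + v*v) + 1 = (v**2 + v**2) + 1 = 2*v**2 + 1 = 1 + 2*v**2)
n = -8 (n = 4*(-2) = -8)
O(Y) = sqrt(99 + Y) (O(Y) = sqrt(Y + (1 + 2*7**2)) = sqrt(Y + (1 + 2*49)) = sqrt(Y + (1 + 98)) = sqrt(Y + 99) = sqrt(99 + Y))
O(n)**2 = (sqrt(99 - 8))**2 = (sqrt(91))**2 = 91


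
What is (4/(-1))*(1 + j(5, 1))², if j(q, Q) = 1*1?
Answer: -16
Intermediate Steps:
j(q, Q) = 1
(4/(-1))*(1 + j(5, 1))² = (4/(-1))*(1 + 1)² = (4*(-1))*2² = -4*4 = -16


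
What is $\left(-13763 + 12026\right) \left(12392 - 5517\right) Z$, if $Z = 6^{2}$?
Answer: $-429907500$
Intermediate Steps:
$Z = 36$
$\left(-13763 + 12026\right) \left(12392 - 5517\right) Z = \left(-13763 + 12026\right) \left(12392 - 5517\right) 36 = \left(-1737\right) 6875 \cdot 36 = \left(-11941875\right) 36 = -429907500$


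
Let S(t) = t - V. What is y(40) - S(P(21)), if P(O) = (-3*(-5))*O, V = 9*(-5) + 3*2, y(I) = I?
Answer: -314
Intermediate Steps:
V = -39 (V = -45 + 6 = -39)
P(O) = 15*O
S(t) = 39 + t (S(t) = t - 1*(-39) = t + 39 = 39 + t)
y(40) - S(P(21)) = 40 - (39 + 15*21) = 40 - (39 + 315) = 40 - 1*354 = 40 - 354 = -314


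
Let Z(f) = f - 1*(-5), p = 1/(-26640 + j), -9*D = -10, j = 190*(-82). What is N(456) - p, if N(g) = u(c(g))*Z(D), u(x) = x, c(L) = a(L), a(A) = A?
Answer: 352959203/126660 ≈ 2786.7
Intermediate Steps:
j = -15580
c(L) = L
D = 10/9 (D = -⅑*(-10) = 10/9 ≈ 1.1111)
p = -1/42220 (p = 1/(-26640 - 15580) = 1/(-42220) = -1/42220 ≈ -2.3685e-5)
Z(f) = 5 + f (Z(f) = f + 5 = 5 + f)
N(g) = 55*g/9 (N(g) = g*(5 + 10/9) = g*(55/9) = 55*g/9)
N(456) - p = (55/9)*456 - 1*(-1/42220) = 8360/3 + 1/42220 = 352959203/126660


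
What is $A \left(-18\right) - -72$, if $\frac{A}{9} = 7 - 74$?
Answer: $10926$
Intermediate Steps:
$A = -603$ ($A = 9 \left(7 - 74\right) = 9 \left(-67\right) = -603$)
$A \left(-18\right) - -72 = \left(-603\right) \left(-18\right) - -72 = 10854 + \left(-5 + 77\right) = 10854 + 72 = 10926$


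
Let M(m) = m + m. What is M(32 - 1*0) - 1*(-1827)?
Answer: 1891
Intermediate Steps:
M(m) = 2*m
M(32 - 1*0) - 1*(-1827) = 2*(32 - 1*0) - 1*(-1827) = 2*(32 + 0) + 1827 = 2*32 + 1827 = 64 + 1827 = 1891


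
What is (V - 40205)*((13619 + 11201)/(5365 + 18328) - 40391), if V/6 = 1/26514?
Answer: 56673000554189614/34899789 ≈ 1.6239e+9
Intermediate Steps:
V = 1/4419 (V = 6/26514 = 6*(1/26514) = 1/4419 ≈ 0.00022630)
(V - 40205)*((13619 + 11201)/(5365 + 18328) - 40391) = (1/4419 - 40205)*((13619 + 11201)/(5365 + 18328) - 40391) = -177665894*(24820/23693 - 40391)/4419 = -177665894/4419*(-956959143/23693) = 56673000554189614/34899789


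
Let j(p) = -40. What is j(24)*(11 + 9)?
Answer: -800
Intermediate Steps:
j(24)*(11 + 9) = -40*(11 + 9) = -40*20 = -800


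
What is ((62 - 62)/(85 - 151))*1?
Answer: 0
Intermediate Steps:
((62 - 62)/(85 - 151))*1 = (0/(-66))*1 = (0*(-1/66))*1 = 0*1 = 0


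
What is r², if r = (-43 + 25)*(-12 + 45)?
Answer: 352836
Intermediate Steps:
r = -594 (r = -18*33 = -594)
r² = (-594)² = 352836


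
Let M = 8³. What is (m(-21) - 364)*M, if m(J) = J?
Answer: -197120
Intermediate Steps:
M = 512
(m(-21) - 364)*M = (-21 - 364)*512 = -385*512 = -197120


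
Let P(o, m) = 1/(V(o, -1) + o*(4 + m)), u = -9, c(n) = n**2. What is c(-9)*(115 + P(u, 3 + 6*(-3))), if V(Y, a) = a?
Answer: 912951/98 ≈ 9315.8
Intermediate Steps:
P(o, m) = 1/(-1 + o*(4 + m))
c(-9)*(115 + P(u, 3 + 6*(-3))) = (-9)**2*(115 + 1/(-1 + 4*(-9) + (3 + 6*(-3))*(-9))) = 81*(115 + 1/(-1 - 36 + (3 - 18)*(-9))) = 81*(115 + 1/(-1 - 36 - 15*(-9))) = 81*(115 + 1/(-1 - 36 + 135)) = 81*(115 + 1/98) = 81*(11271/98) = 912951/98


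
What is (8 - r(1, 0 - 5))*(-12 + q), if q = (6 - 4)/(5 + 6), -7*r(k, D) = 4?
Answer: -7800/77 ≈ -101.30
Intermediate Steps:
r(k, D) = -4/7 (r(k, D) = -1/7*4 = -4/7)
q = 2/11 ≈ 0.18182
(8 - r(1, 0 - 5))*(-12 + q) = (8 - 1*(-4/7))*(-12 + 2/11) = (8 + 4/7)*(-130/11) = (60/7)*(-130/11) = -7800/77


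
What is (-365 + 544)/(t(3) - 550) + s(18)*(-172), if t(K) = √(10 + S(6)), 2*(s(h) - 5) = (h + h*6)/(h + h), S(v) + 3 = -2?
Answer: -70259029/60499 - 179*√5/302495 ≈ -1161.3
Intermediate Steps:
S(v) = -5 (S(v) = -3 - 2 = -5)
s(h) = 27/4 (s(h) = 5 + ((h + h*6)/(h + h))/2 = 5 + ((h + 6*h)/((2*h)))/2 = 5 + ((7*h)*(1/(2*h)))/2 = 5 + (½)*(7/2) = 5 + 7/4 = 27/4)
t(K) = √5 (t(K) = √(10 - 5) = √5)
(-365 + 544)/(t(3) - 550) + s(18)*(-172) = (-365 + 544)/(√5 - 550) + (27/4)*(-172) = 179/(-550 + √5) - 1161 = -1161 + 179/(-550 + √5)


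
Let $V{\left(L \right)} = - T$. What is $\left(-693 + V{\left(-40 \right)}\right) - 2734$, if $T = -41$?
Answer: $-3386$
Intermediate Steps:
$V{\left(L \right)} = 41$ ($V{\left(L \right)} = \left(-1\right) \left(-41\right) = 41$)
$\left(-693 + V{\left(-40 \right)}\right) - 2734 = \left(-693 + 41\right) - 2734 = -652 - 2734 = -3386$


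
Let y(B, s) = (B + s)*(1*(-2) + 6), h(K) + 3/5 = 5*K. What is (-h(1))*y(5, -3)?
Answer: -176/5 ≈ -35.200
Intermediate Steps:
h(K) = -⅗ + 5*K
y(B, s) = 4*B + 4*s (y(B, s) = (B + s)*(-2 + 6) = (B + s)*4 = 4*B + 4*s)
(-h(1))*y(5, -3) = (-(-⅗ + 5*1))*(4*5 + 4*(-3)) = (-(-⅗ + 5))*(20 - 12) = -1*22/5*8 = -22/5*8 = -176/5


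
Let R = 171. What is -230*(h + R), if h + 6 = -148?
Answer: -3910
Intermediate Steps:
h = -154 (h = -6 - 148 = -154)
-230*(h + R) = -230*(-154 + 171) = -230*17 = -3910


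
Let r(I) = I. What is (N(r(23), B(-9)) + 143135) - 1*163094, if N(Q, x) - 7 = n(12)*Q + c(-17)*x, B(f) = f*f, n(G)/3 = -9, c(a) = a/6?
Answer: -41605/2 ≈ -20803.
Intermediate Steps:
c(a) = a/6 (c(a) = a*(⅙) = a/6)
n(G) = -27 (n(G) = 3*(-9) = -27)
B(f) = f²
N(Q, x) = 7 - 27*Q - 17*x/6 (N(Q, x) = 7 + (-27*Q + ((⅙)*(-17))*x) = 7 + (-27*Q - 17*x/6) = 7 - 27*Q - 17*x/6)
(N(r(23), B(-9)) + 143135) - 1*163094 = ((7 - 27*23 - 17/6*(-9)²) + 143135) - 1*163094 = ((7 - 621 - 17/6*81) + 143135) - 163094 = ((7 - 621 - 459/2) + 143135) - 163094 = (-1687/2 + 143135) - 163094 = 284583/2 - 163094 = -41605/2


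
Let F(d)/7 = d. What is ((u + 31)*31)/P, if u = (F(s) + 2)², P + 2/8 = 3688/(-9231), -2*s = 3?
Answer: -118184493/23983 ≈ -4927.8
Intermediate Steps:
s = -3/2 (s = -½*3 = -3/2 ≈ -1.5000)
P = -23983/36924 (P = -¼ + 3688/(-9231) = -¼ + 3688*(-1/9231) = -¼ - 3688/9231 = -23983/36924 ≈ -0.64952)
F(d) = 7*d
u = 289/4 (u = (7*(-3/2) + 2)² = (-21/2 + 2)² = (-17/2)² = 289/4 ≈ 72.250)
((u + 31)*31)/P = ((289/4 + 31)*31)/(-23983/36924) = ((413/4)*31)*(-36924/23983) = (12803/4)*(-36924/23983) = -118184493/23983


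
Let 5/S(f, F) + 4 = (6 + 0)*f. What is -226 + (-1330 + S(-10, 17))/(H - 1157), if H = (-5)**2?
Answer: -16288123/72448 ≈ -224.82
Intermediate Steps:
H = 25
S(f, F) = 5/(-4 + 6*f) (S(f, F) = 5/(-4 + (6 + 0)*f) = 5/(-4 + 6*f))
-226 + (-1330 + S(-10, 17))/(H - 1157) = -226 + (-1330 + 5/(2*(-2 + 3*(-10))))/(25 - 1157) = -226 + (-1330 + 5/(2*(-2 - 30)))/(-1132) = -226 + (-1330 + (5/2)/(-32))*(-1/1132) = -226 + (-1330 + (5/2)*(-1/32))*(-1/1132) = -226 + (-1330 - 5/64)*(-1/1132) = -226 - 85125/64*(-1/1132) = -226 + 85125/72448 = -16288123/72448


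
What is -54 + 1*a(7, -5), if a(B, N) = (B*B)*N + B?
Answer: -292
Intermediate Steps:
a(B, N) = B + N*B**2 (a(B, N) = B**2*N + B = N*B**2 + B = B + N*B**2)
-54 + 1*a(7, -5) = -54 + 1*(7*(1 + 7*(-5))) = -54 + 1*(7*(1 - 35)) = -54 + 1*(7*(-34)) = -54 + 1*(-238) = -54 - 238 = -292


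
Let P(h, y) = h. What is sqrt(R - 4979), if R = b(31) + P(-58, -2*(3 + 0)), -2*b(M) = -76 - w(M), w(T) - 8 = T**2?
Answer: I*sqrt(18058)/2 ≈ 67.19*I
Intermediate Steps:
w(T) = 8 + T**2
b(M) = 42 + M**2/2 (b(M) = -(-76 - (8 + M**2))/2 = -(-76 + (-8 - M**2))/2 = -(-84 - M**2)/2 = 42 + M**2/2)
R = 929/2 (R = (42 + (1/2)*31**2) - 58 = (42 + (1/2)*961) - 58 = (42 + 961/2) - 58 = 1045/2 - 58 = 929/2 ≈ 464.50)
sqrt(R - 4979) = sqrt(929/2 - 4979) = sqrt(-9029/2) = I*sqrt(18058)/2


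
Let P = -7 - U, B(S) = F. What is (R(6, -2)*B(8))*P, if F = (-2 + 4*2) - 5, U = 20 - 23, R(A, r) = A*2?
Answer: -48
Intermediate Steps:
R(A, r) = 2*A
U = -3
F = 1 (F = (-2 + 8) - 5 = 6 - 5 = 1)
B(S) = 1
P = -4 (P = -7 - 1*(-3) = -7 + 3 = -4)
(R(6, -2)*B(8))*P = ((2*6)*1)*(-4) = (12*1)*(-4) = 12*(-4) = -48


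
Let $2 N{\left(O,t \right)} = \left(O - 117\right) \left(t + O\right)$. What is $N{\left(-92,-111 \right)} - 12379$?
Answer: $\frac{17669}{2} \approx 8834.5$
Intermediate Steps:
$N{\left(O,t \right)} = \frac{\left(-117 + O\right) \left(O + t\right)}{2}$ ($N{\left(O,t \right)} = \frac{\left(O - 117\right) \left(t + O\right)}{2} = \frac{\left(-117 + O\right) \left(O + t\right)}{2}$)
$N{\left(-92,-111 \right)} - 12379 = \left(\frac{\left(-92\right)^{2}}{2} - -5382 - - \frac{12987}{2} + \frac{1}{2} \left(-92\right) \left(-111\right)\right) - 12379 = \left(\frac{1}{2} \cdot 8464 + 5382 + \frac{12987}{2} + 5106\right) - 12379 = \left(4232 + 5382 + \frac{12987}{2} + 5106\right) - 12379 = \frac{42427}{2} - 12379 = \frac{17669}{2}$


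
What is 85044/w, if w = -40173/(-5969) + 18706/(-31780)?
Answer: 8066203136040/582520913 ≈ 13847.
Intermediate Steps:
w = 582520913/94847410 (w = -40173*(-1/5969) + 18706*(-1/31780) = 40173/5969 - 9353/15890 = 582520913/94847410 ≈ 6.1417)
85044/w = 85044/(582520913/94847410) = 85044*(94847410/582520913) = 8066203136040/582520913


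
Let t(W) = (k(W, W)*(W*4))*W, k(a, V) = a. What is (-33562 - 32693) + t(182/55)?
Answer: -10999061353/166375 ≈ -66110.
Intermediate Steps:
t(W) = 4*W³ (t(W) = (W*(W*4))*W = (W*(4*W))*W = (4*W²)*W = 4*W³)
(-33562 - 32693) + t(182/55) = (-33562 - 32693) + 4*(182/55)³ = -66255 + 4*(182*(1/55))³ = -66255 + 4*(182/55)³ = -66255 + 4*(6028568/166375) = -66255 + 24114272/166375 = -10999061353/166375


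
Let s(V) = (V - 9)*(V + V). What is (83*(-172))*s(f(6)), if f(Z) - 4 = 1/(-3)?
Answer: 5025152/9 ≈ 5.5835e+5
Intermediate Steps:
f(Z) = 11/3 (f(Z) = 4 + 1/(-3) = 4 - ⅓ = 11/3)
s(V) = 2*V*(-9 + V) (s(V) = (-9 + V)*(2*V) = 2*V*(-9 + V))
(83*(-172))*s(f(6)) = (83*(-172))*(2*(11/3)*(-9 + 11/3)) = -28552*11*(-16)/(3*3) = -14276*(-352/9) = 5025152/9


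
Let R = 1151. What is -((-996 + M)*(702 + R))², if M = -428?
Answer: -6962589923584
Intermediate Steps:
-((-996 + M)*(702 + R))² = -((-996 - 428)*(702 + 1151))² = -(-1424*1853)² = -1*(-2638672)² = -1*6962589923584 = -6962589923584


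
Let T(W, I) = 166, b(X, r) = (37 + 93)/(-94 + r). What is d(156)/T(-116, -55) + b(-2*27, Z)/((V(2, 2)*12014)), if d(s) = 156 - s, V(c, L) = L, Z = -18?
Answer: -65/1345568 ≈ -4.8307e-5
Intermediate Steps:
b(X, r) = 130/(-94 + r)
d(156)/T(-116, -55) + b(-2*27, Z)/((V(2, 2)*12014)) = (156 - 1*156)/166 + (130/(-94 - 18))/((2*12014)) = (156 - 156)*(1/166) + (130/(-112))/24028 = 0*(1/166) + (130*(-1/112))*(1/24028) = 0 - 65/56*1/24028 = 0 - 65/1345568 = -65/1345568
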